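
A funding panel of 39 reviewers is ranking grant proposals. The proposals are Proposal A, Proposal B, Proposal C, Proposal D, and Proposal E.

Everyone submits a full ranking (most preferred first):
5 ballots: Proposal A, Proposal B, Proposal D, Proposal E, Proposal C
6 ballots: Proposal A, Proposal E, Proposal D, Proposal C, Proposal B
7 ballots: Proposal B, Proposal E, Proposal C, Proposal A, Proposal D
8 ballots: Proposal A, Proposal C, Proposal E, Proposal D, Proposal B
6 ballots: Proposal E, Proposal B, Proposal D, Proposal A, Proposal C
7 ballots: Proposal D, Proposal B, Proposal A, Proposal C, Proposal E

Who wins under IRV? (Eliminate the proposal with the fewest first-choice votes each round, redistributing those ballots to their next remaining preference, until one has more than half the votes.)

Proposal B

Round 1: Proposal A 19, Proposal B 7, Proposal C 0, Proposal D 7, Proposal E 6. Proposal C eliminated.
Round 2: Proposal A 19, Proposal B 7, Proposal D 7, Proposal E 6. Proposal E eliminated.
Round 3: Proposal A 19, Proposal B 13, Proposal D 7. Proposal D eliminated.
Round 4: Proposal A 19, Proposal B 20. Proposal B has a majority (≥20).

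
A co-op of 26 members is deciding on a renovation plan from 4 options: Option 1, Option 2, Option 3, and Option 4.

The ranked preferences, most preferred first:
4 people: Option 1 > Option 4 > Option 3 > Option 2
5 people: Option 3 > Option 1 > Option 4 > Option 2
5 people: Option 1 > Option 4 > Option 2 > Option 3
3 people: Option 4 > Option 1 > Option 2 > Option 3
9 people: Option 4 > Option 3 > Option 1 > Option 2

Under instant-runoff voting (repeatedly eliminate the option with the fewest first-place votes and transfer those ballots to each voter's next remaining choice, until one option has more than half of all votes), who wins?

Option 1

Round 1: Option 1 9, Option 2 0, Option 3 5, Option 4 12. Option 2 eliminated.
Round 2: Option 1 9, Option 3 5, Option 4 12. Option 3 eliminated.
Round 3: Option 1 14, Option 4 12. Option 1 has a majority (≥14).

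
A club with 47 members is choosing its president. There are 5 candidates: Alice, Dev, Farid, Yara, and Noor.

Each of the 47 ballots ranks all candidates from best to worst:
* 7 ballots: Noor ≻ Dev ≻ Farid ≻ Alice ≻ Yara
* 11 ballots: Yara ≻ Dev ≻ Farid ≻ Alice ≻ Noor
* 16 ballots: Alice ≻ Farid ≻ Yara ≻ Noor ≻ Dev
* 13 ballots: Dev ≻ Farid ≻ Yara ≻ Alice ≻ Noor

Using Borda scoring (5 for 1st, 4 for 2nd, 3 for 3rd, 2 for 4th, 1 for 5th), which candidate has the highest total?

Farid

Alice: 7×2 + 11×2 + 16×5 + 13×2 = 142
Dev: 7×4 + 11×4 + 16×1 + 13×5 = 153
Farid: 7×3 + 11×3 + 16×4 + 13×4 = 170
Yara: 7×1 + 11×5 + 16×3 + 13×3 = 149
Noor: 7×5 + 11×1 + 16×2 + 13×1 = 91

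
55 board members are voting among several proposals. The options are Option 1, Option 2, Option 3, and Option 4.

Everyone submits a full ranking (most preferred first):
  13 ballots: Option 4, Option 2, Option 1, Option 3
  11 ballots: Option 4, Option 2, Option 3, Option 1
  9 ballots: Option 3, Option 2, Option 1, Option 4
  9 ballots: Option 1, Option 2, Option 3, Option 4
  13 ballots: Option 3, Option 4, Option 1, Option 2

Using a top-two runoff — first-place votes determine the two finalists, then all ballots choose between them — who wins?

Round 1 first-place votes: Option 1 9, Option 2 0, Option 3 22, Option 4 24. Option 4 and Option 3 advance.
Runoff: Option 4 is ranked above Option 3 on 24 ballots, Option 3 above Option 4 on 31.

Option 3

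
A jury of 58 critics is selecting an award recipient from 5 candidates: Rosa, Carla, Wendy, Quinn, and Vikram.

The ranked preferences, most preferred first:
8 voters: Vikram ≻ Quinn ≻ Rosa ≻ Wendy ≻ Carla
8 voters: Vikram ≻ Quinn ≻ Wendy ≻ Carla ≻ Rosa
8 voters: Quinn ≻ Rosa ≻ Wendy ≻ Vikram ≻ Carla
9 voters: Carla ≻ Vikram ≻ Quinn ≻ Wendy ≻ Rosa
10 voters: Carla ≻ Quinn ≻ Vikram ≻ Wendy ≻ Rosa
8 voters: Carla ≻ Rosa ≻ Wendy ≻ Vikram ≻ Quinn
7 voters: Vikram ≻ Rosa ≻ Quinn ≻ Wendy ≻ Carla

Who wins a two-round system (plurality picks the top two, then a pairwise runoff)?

Vikram

Round 1 first-place votes: Rosa 0, Carla 27, Wendy 0, Quinn 8, Vikram 23. Carla and Vikram advance.
Runoff: Carla is ranked above Vikram on 27 ballots, Vikram above Carla on 31.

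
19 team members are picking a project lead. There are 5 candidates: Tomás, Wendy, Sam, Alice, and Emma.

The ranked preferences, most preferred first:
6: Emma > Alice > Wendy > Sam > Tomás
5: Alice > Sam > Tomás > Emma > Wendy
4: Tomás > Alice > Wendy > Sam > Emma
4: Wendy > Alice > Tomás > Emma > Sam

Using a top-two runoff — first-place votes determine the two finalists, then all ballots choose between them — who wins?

Round 1 first-place votes: Tomás 4, Wendy 4, Sam 0, Alice 5, Emma 6. Emma and Alice advance.
Runoff: Emma is ranked above Alice on 6 ballots, Alice above Emma on 13.

Alice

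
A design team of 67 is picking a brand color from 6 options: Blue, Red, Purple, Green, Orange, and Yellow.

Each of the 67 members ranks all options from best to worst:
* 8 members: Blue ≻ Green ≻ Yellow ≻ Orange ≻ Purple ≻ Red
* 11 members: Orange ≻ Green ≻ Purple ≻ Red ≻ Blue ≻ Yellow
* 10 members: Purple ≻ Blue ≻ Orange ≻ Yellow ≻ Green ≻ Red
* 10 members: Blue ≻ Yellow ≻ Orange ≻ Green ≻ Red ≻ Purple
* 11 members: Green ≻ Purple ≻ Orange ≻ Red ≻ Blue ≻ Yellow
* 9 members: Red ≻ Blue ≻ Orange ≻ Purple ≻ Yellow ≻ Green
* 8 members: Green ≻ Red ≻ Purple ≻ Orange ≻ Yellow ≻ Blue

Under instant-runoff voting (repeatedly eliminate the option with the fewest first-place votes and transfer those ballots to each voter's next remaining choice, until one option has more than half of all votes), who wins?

Round 1: Blue 18, Red 9, Purple 10, Green 19, Orange 11, Yellow 0. Yellow eliminated.
Round 2: Blue 18, Red 9, Purple 10, Green 19, Orange 11. Red eliminated.
Round 3: Blue 27, Purple 10, Green 19, Orange 11. Purple eliminated.
Round 4: Blue 37, Green 19, Orange 11. Blue has a majority (≥34).

Blue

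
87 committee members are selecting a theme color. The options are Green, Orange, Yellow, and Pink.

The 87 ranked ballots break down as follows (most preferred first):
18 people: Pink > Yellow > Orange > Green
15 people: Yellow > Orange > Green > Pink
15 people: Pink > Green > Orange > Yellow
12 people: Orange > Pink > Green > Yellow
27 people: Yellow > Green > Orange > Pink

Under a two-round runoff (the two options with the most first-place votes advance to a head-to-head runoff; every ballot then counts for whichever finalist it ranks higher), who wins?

Round 1 first-place votes: Green 0, Orange 12, Yellow 42, Pink 33. Yellow and Pink advance.
Runoff: Yellow is ranked above Pink on 42 ballots, Pink above Yellow on 45.

Pink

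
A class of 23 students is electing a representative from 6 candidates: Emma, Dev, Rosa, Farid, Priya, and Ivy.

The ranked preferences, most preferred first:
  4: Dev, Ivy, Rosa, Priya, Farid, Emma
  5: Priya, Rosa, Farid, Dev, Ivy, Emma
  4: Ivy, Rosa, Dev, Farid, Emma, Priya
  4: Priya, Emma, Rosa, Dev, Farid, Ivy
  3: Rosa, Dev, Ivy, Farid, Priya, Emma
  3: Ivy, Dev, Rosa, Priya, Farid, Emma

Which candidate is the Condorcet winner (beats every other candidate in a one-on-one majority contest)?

Rosa vs Emma: 19–4
Rosa vs Dev: 16–7
Rosa vs Farid: 23–0
Rosa vs Priya: 14–9
Rosa vs Ivy: 12–11
Rosa beats every other candidate.

Rosa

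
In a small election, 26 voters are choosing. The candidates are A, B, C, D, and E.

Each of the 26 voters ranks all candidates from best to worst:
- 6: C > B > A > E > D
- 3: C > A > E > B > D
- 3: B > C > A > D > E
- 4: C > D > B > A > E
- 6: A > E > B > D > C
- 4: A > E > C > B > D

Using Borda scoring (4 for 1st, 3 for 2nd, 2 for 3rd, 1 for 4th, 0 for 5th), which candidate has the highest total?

A: 6×2 + 3×3 + 3×2 + 4×1 + 6×4 + 4×4 = 71
B: 6×3 + 3×1 + 3×4 + 4×2 + 6×2 + 4×1 = 57
C: 6×4 + 3×4 + 3×3 + 4×4 + 6×0 + 4×2 = 69
D: 6×0 + 3×0 + 3×1 + 4×3 + 6×1 + 4×0 = 21
E: 6×1 + 3×2 + 3×0 + 4×0 + 6×3 + 4×3 = 42

A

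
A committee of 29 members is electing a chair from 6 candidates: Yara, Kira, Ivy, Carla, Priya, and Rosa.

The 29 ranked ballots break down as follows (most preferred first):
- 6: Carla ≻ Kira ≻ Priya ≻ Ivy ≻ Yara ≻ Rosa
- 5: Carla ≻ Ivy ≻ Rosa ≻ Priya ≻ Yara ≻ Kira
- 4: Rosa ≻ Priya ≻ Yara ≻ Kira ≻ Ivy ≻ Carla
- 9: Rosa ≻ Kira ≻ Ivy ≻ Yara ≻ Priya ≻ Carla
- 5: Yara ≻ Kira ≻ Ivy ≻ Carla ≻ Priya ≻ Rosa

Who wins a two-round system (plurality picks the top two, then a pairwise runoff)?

Carla

Round 1 first-place votes: Yara 5, Kira 0, Ivy 0, Carla 11, Priya 0, Rosa 13. Rosa and Carla advance.
Runoff: Rosa is ranked above Carla on 13 ballots, Carla above Rosa on 16.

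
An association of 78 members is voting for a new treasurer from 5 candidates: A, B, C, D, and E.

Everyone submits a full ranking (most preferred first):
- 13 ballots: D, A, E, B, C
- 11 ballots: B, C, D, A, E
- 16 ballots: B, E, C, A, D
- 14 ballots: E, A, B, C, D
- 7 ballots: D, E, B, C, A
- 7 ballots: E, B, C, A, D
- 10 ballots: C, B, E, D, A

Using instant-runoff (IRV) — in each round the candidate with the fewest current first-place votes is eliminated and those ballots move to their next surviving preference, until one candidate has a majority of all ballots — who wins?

Round 1: A 0, B 27, C 10, D 20, E 21. A eliminated.
Round 2: B 27, C 10, D 20, E 21. C eliminated.
Round 3: B 37, D 20, E 21. D eliminated.
Round 4: B 37, E 41. E has a majority (≥40).

E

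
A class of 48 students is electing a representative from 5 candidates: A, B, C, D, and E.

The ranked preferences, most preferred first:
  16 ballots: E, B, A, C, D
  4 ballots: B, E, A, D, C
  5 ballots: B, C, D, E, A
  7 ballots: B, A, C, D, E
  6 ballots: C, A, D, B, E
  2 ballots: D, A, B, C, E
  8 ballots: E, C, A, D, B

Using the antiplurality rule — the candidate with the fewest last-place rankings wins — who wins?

C

Last-place votes: A 5, B 8, C 4, D 16, E 15.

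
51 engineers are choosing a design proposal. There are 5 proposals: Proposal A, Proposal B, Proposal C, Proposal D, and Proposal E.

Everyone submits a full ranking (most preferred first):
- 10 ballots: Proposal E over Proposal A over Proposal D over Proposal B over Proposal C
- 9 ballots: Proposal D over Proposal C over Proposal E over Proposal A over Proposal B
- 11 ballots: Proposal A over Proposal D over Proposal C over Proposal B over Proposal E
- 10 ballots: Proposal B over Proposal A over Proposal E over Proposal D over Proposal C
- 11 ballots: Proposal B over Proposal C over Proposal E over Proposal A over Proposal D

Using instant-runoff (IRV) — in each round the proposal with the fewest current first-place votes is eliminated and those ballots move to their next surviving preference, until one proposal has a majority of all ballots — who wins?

Proposal B

Round 1: Proposal A 11, Proposal B 21, Proposal C 0, Proposal D 9, Proposal E 10. Proposal C eliminated.
Round 2: Proposal A 11, Proposal B 21, Proposal D 9, Proposal E 10. Proposal D eliminated.
Round 3: Proposal A 11, Proposal B 21, Proposal E 19. Proposal A eliminated.
Round 4: Proposal B 32, Proposal E 19. Proposal B has a majority (≥26).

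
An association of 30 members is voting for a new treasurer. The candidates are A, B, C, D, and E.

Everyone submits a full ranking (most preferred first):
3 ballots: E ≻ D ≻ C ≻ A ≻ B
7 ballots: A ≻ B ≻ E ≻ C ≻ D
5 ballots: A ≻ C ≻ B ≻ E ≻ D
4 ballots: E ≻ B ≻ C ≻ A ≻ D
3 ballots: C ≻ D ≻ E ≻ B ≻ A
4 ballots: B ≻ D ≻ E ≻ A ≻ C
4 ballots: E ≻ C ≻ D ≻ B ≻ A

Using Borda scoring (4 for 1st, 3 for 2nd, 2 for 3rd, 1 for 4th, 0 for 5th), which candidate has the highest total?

E

A: 3×1 + 7×4 + 5×4 + 4×1 + 3×0 + 4×1 + 4×0 = 59
B: 3×0 + 7×3 + 5×2 + 4×3 + 3×1 + 4×4 + 4×1 = 66
C: 3×2 + 7×1 + 5×3 + 4×2 + 3×4 + 4×0 + 4×3 = 60
D: 3×3 + 7×0 + 5×0 + 4×0 + 3×3 + 4×3 + 4×2 = 38
E: 3×4 + 7×2 + 5×1 + 4×4 + 3×2 + 4×2 + 4×4 = 77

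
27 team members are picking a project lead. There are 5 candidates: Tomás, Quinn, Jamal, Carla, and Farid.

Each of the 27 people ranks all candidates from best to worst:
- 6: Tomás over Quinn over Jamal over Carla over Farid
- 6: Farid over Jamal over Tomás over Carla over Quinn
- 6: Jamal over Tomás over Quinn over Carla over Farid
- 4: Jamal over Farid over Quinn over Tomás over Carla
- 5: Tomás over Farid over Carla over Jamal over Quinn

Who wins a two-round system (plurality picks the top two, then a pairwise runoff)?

Round 1 first-place votes: Tomás 11, Quinn 0, Jamal 10, Carla 0, Farid 6. Tomás and Jamal advance.
Runoff: Tomás is ranked above Jamal on 11 ballots, Jamal above Tomás on 16.

Jamal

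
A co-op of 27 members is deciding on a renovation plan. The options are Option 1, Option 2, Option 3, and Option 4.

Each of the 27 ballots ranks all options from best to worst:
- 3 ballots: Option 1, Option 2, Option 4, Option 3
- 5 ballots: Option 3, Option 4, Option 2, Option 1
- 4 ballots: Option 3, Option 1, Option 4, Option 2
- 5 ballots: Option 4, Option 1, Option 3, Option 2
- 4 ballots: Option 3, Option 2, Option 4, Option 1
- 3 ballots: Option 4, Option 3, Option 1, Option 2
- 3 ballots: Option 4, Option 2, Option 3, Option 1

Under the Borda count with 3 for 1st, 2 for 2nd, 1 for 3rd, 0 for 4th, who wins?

Option 1: 3×3 + 5×0 + 4×2 + 5×2 + 4×0 + 3×1 + 3×0 = 30
Option 2: 3×2 + 5×1 + 4×0 + 5×0 + 4×2 + 3×0 + 3×2 = 25
Option 3: 3×0 + 5×3 + 4×3 + 5×1 + 4×3 + 3×2 + 3×1 = 53
Option 4: 3×1 + 5×2 + 4×1 + 5×3 + 4×1 + 3×3 + 3×3 = 54

Option 4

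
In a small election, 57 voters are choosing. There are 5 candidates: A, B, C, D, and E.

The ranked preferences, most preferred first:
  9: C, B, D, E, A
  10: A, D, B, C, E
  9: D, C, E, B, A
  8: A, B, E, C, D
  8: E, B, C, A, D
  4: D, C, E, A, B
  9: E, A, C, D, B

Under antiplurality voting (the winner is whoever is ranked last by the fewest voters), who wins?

Last-place votes: A 18, B 13, C 0, D 16, E 10.

C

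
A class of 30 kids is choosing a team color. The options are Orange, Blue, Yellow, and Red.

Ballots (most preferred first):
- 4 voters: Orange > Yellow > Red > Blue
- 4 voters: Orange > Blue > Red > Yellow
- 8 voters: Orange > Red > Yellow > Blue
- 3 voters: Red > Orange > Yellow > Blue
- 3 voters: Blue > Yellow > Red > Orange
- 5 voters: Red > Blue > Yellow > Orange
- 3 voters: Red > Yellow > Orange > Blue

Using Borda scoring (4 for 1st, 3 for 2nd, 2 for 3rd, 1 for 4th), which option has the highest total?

Orange: 4×4 + 4×4 + 8×4 + 3×3 + 3×1 + 5×1 + 3×2 = 87
Blue: 4×1 + 4×3 + 8×1 + 3×1 + 3×4 + 5×3 + 3×1 = 57
Yellow: 4×3 + 4×1 + 8×2 + 3×2 + 3×3 + 5×2 + 3×3 = 66
Red: 4×2 + 4×2 + 8×3 + 3×4 + 3×2 + 5×4 + 3×4 = 90

Red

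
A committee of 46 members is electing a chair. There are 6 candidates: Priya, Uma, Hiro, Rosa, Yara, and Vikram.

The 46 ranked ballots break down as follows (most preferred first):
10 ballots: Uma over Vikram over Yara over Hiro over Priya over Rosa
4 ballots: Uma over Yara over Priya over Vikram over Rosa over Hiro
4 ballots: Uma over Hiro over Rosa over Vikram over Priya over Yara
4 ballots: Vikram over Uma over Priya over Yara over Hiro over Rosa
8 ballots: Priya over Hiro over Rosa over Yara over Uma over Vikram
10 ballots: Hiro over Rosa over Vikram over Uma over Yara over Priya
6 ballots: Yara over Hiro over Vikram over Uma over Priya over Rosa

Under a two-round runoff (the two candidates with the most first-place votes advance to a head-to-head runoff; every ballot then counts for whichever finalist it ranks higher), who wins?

Round 1 first-place votes: Priya 8, Uma 18, Hiro 10, Rosa 0, Yara 6, Vikram 4. Uma and Hiro advance.
Runoff: Uma is ranked above Hiro on 22 ballots, Hiro above Uma on 24.

Hiro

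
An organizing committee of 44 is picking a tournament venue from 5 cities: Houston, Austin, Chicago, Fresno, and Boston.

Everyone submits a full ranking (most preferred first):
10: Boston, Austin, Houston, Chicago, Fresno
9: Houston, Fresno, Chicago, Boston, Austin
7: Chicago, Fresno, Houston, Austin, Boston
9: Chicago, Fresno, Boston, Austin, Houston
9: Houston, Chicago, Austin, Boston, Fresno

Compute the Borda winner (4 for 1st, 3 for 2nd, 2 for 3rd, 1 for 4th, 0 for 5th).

Houston: 10×2 + 9×4 + 7×2 + 9×0 + 9×4 = 106
Austin: 10×3 + 9×0 + 7×1 + 9×1 + 9×2 = 64
Chicago: 10×1 + 9×2 + 7×4 + 9×4 + 9×3 = 119
Fresno: 10×0 + 9×3 + 7×3 + 9×3 + 9×0 = 75
Boston: 10×4 + 9×1 + 7×0 + 9×2 + 9×1 = 76

Chicago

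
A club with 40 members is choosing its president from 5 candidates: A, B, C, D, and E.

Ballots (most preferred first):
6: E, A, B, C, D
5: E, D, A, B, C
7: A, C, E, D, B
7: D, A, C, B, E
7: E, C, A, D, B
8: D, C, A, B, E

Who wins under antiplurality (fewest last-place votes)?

Last-place votes: A 0, B 14, C 5, D 6, E 15.

A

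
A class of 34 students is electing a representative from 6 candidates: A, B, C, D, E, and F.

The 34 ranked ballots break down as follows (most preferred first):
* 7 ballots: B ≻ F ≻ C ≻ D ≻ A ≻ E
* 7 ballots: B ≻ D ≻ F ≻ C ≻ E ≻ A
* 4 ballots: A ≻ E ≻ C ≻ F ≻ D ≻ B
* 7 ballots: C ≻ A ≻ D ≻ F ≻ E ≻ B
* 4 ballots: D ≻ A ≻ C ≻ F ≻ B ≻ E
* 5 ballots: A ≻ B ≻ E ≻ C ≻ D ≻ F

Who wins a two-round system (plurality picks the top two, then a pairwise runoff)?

A

Round 1 first-place votes: A 9, B 14, C 7, D 4, E 0, F 0. B and A advance.
Runoff: B is ranked above A on 14 ballots, A above B on 20.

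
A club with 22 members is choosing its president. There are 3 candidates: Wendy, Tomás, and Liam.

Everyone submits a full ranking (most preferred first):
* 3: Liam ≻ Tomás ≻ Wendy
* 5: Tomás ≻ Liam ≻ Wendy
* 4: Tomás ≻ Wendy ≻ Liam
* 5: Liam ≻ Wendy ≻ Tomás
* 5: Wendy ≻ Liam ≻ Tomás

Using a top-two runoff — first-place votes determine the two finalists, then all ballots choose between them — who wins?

Liam

Round 1 first-place votes: Wendy 5, Tomás 9, Liam 8. Tomás and Liam advance.
Runoff: Tomás is ranked above Liam on 9 ballots, Liam above Tomás on 13.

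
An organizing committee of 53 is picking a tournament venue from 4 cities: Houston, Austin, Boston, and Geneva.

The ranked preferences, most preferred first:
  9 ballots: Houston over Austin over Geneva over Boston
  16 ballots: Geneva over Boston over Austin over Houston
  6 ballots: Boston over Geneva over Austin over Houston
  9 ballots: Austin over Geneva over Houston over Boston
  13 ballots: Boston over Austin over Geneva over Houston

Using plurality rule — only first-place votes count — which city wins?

Boston

First-place votes: Houston 9, Austin 9, Boston 19, Geneva 16.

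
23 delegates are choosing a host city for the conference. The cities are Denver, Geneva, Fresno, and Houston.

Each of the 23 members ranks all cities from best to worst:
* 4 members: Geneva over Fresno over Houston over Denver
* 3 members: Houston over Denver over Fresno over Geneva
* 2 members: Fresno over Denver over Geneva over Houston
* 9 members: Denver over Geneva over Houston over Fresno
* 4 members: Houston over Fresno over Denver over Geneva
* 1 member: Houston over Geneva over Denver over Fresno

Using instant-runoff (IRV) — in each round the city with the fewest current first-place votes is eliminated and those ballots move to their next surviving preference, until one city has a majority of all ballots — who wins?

Houston

Round 1: Denver 9, Geneva 4, Fresno 2, Houston 8. Fresno eliminated.
Round 2: Denver 11, Geneva 4, Houston 8. Geneva eliminated.
Round 3: Denver 11, Houston 12. Houston has a majority (≥12).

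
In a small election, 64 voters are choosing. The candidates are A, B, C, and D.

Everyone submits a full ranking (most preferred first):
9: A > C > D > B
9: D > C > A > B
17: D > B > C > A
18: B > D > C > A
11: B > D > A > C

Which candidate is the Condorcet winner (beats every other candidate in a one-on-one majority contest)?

D vs A: 55–9
D vs B: 35–29
D vs C: 55–9
D beats every other candidate.

D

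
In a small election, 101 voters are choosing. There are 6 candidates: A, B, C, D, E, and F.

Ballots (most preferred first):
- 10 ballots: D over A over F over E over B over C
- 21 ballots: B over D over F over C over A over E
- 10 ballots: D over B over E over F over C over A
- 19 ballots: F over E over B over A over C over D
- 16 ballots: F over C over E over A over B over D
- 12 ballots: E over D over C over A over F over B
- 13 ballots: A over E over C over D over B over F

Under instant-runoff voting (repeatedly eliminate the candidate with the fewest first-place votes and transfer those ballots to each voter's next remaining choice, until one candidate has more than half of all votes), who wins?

D

Round 1: A 13, B 21, C 0, D 20, E 12, F 35. C eliminated.
Round 2: A 13, B 21, D 20, E 12, F 35. E eliminated.
Round 3: A 13, B 21, D 32, F 35. A eliminated.
Round 4: B 21, D 45, F 35. B eliminated.
Round 5: D 66, F 35. D has a majority (≥51).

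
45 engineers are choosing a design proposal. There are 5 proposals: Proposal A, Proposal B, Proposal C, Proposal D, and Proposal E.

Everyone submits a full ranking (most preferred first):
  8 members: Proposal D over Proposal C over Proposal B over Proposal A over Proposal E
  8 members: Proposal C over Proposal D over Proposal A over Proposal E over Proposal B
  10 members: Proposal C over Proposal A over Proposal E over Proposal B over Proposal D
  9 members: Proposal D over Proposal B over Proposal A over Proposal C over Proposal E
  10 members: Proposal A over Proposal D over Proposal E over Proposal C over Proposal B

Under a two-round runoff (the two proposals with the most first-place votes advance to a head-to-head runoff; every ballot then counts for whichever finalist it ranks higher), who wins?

Proposal D

Round 1 first-place votes: Proposal A 10, Proposal B 0, Proposal C 18, Proposal D 17, Proposal E 0. Proposal C and Proposal D advance.
Runoff: Proposal C is ranked above Proposal D on 18 ballots, Proposal D above Proposal C on 27.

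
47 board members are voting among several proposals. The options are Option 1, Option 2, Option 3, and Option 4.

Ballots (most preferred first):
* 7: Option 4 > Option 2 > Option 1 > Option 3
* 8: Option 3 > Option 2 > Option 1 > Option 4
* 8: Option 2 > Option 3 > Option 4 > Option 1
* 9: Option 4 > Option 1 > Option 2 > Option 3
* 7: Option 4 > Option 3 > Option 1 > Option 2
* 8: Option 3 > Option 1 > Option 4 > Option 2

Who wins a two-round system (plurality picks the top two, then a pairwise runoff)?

Round 1 first-place votes: Option 1 0, Option 2 8, Option 3 16, Option 4 23. Option 4 and Option 3 advance.
Runoff: Option 4 is ranked above Option 3 on 23 ballots, Option 3 above Option 4 on 24.

Option 3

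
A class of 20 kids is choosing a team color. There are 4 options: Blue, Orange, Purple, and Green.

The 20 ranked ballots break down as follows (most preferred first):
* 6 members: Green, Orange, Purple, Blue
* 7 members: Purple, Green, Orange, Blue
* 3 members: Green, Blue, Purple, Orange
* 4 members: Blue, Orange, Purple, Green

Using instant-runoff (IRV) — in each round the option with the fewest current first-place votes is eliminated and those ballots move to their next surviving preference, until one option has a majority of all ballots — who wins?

Purple

Round 1: Blue 4, Orange 0, Purple 7, Green 9. Orange eliminated.
Round 2: Blue 4, Purple 7, Green 9. Blue eliminated.
Round 3: Purple 11, Green 9. Purple has a majority (≥11).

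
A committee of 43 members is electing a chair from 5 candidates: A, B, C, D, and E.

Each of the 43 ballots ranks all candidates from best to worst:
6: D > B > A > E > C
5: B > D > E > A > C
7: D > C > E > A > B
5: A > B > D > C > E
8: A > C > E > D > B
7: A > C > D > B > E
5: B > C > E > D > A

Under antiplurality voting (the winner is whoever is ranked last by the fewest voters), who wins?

D

Last-place votes: A 5, B 15, C 11, D 0, E 12.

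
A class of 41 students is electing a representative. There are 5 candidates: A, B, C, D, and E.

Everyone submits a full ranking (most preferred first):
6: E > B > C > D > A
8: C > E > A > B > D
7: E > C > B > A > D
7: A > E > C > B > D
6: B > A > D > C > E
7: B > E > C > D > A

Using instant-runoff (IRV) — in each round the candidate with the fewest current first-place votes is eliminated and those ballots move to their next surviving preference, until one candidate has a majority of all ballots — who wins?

Round 1: A 7, B 13, C 8, D 0, E 13. D eliminated.
Round 2: A 7, B 13, C 8, E 13. A eliminated.
Round 3: B 13, C 8, E 20. C eliminated.
Round 4: B 13, E 28. E has a majority (≥21).

E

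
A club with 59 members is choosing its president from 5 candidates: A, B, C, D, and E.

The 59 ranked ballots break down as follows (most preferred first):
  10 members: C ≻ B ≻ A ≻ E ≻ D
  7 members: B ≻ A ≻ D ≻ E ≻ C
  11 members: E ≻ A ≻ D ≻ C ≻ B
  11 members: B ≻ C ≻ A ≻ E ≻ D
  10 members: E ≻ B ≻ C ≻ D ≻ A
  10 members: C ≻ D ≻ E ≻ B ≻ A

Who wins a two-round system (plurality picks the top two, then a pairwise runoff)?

Round 1 first-place votes: A 0, B 18, C 20, D 0, E 21. E and C advance.
Runoff: E is ranked above C on 28 ballots, C above E on 31.

C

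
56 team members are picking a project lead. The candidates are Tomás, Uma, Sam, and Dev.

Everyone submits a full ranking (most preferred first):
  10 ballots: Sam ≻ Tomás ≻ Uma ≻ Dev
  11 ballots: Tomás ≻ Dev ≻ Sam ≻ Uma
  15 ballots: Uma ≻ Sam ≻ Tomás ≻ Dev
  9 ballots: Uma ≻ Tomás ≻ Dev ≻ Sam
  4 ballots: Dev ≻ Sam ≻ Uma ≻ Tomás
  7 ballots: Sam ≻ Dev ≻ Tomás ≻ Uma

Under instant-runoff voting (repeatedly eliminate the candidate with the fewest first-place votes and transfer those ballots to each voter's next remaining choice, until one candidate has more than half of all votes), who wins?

Sam

Round 1: Tomás 11, Uma 24, Sam 17, Dev 4. Dev eliminated.
Round 2: Tomás 11, Uma 24, Sam 21. Tomás eliminated.
Round 3: Uma 24, Sam 32. Sam has a majority (≥29).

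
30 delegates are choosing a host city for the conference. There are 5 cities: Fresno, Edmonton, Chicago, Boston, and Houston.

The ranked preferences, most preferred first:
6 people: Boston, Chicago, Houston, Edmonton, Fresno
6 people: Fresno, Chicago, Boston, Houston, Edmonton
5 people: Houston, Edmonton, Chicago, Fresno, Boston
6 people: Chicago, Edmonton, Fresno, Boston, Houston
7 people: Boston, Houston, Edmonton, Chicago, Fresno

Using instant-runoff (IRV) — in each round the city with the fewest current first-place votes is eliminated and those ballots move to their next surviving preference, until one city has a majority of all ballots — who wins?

Round 1: Fresno 6, Edmonton 0, Chicago 6, Boston 13, Houston 5. Edmonton eliminated.
Round 2: Fresno 6, Chicago 6, Boston 13, Houston 5. Houston eliminated.
Round 3: Fresno 6, Chicago 11, Boston 13. Fresno eliminated.
Round 4: Chicago 17, Boston 13. Chicago has a majority (≥16).

Chicago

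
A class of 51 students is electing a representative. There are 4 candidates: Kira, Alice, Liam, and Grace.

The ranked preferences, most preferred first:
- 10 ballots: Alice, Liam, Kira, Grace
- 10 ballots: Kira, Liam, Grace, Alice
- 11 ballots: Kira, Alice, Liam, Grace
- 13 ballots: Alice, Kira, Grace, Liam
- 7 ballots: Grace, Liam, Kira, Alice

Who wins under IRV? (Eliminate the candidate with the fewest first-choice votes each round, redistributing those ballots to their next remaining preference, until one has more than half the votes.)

Kira

Round 1: Kira 21, Alice 23, Liam 0, Grace 7. Liam eliminated.
Round 2: Kira 21, Alice 23, Grace 7. Grace eliminated.
Round 3: Kira 28, Alice 23. Kira has a majority (≥26).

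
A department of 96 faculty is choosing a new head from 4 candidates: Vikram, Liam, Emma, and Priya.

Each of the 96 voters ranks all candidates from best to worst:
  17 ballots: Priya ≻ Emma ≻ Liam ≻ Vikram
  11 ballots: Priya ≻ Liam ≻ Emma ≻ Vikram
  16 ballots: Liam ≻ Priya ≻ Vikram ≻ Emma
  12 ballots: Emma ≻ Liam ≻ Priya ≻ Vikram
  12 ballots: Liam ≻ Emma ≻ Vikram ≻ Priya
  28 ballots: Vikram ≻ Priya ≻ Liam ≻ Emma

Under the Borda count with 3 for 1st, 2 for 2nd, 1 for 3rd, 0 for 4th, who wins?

Priya

Vikram: 17×0 + 11×0 + 16×1 + 12×0 + 12×1 + 28×3 = 112
Liam: 17×1 + 11×2 + 16×3 + 12×2 + 12×3 + 28×1 = 175
Emma: 17×2 + 11×1 + 16×0 + 12×3 + 12×2 + 28×0 = 105
Priya: 17×3 + 11×3 + 16×2 + 12×1 + 12×0 + 28×2 = 184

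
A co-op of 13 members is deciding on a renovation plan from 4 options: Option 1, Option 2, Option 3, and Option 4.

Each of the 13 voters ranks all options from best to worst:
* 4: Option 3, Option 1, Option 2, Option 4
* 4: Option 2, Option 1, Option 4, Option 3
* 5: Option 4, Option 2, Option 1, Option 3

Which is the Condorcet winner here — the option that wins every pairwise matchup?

Option 2

Option 2 vs Option 1: 9–4
Option 2 vs Option 3: 9–4
Option 2 vs Option 4: 8–5
Option 2 beats every other option.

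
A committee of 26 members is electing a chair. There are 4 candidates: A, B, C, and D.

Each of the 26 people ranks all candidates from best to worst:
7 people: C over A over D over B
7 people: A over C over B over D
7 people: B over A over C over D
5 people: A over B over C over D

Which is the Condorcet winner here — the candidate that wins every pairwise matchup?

A vs B: 19–7
A vs C: 19–7
A vs D: 26–0
A beats every other candidate.

A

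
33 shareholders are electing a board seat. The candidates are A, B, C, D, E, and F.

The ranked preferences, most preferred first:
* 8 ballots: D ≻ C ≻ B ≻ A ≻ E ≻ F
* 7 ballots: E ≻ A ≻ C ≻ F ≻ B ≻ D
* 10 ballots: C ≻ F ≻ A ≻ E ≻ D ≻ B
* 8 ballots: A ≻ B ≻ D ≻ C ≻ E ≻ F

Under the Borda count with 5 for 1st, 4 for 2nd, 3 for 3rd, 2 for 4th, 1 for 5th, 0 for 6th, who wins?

C

A: 8×2 + 7×4 + 10×3 + 8×5 = 114
B: 8×3 + 7×1 + 10×0 + 8×4 = 63
C: 8×4 + 7×3 + 10×5 + 8×2 = 119
D: 8×5 + 7×0 + 10×1 + 8×3 = 74
E: 8×1 + 7×5 + 10×2 + 8×1 = 71
F: 8×0 + 7×2 + 10×4 + 8×0 = 54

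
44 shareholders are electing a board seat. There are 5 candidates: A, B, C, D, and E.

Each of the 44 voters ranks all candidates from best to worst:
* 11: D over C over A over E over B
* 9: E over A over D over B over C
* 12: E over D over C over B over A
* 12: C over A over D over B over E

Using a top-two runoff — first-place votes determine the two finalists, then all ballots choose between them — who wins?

C

Round 1 first-place votes: A 0, B 0, C 12, D 11, E 21. E and C advance.
Runoff: E is ranked above C on 21 ballots, C above E on 23.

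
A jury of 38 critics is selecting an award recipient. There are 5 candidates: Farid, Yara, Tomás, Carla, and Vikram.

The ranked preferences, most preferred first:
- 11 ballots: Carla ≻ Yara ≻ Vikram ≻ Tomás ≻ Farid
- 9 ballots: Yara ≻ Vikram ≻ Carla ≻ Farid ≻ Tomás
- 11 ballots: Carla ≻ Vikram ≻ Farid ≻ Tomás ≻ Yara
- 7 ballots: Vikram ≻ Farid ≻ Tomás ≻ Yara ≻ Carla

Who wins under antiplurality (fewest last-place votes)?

Vikram

Last-place votes: Farid 11, Yara 11, Tomás 9, Carla 7, Vikram 0.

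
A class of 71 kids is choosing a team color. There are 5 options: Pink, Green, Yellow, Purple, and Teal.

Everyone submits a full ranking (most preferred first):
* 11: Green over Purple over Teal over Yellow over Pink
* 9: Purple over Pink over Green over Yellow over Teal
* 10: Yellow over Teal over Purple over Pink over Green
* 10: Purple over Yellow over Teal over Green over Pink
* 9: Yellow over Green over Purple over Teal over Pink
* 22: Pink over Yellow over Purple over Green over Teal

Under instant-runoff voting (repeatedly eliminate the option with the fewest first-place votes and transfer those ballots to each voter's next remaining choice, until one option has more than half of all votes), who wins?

Round 1: Pink 22, Green 11, Yellow 19, Purple 19, Teal 0. Teal eliminated.
Round 2: Pink 22, Green 11, Yellow 19, Purple 19. Green eliminated.
Round 3: Pink 22, Yellow 19, Purple 30. Yellow eliminated.
Round 4: Pink 22, Purple 49. Purple has a majority (≥36).

Purple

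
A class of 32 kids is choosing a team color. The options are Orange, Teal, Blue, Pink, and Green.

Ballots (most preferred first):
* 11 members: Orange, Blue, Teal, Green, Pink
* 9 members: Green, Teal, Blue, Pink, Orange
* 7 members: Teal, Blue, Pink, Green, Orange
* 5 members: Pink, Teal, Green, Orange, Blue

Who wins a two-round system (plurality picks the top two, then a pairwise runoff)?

Green

Round 1 first-place votes: Orange 11, Teal 7, Blue 0, Pink 5, Green 9. Orange and Green advance.
Runoff: Orange is ranked above Green on 11 ballots, Green above Orange on 21.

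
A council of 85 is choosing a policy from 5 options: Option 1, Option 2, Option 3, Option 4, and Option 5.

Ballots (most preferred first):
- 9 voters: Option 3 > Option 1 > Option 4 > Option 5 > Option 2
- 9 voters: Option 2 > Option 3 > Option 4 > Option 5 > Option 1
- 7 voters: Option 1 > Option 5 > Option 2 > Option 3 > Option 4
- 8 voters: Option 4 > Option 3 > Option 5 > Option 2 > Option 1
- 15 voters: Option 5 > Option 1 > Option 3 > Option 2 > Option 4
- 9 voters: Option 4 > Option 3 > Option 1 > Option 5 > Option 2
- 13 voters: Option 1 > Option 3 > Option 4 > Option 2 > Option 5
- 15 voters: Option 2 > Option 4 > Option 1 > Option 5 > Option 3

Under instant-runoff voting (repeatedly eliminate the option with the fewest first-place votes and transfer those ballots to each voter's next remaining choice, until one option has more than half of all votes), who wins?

Round 1: Option 1 20, Option 2 24, Option 3 9, Option 4 17, Option 5 15. Option 3 eliminated.
Round 2: Option 1 29, Option 2 24, Option 4 17, Option 5 15. Option 5 eliminated.
Round 3: Option 1 44, Option 2 24, Option 4 17. Option 1 has a majority (≥43).

Option 1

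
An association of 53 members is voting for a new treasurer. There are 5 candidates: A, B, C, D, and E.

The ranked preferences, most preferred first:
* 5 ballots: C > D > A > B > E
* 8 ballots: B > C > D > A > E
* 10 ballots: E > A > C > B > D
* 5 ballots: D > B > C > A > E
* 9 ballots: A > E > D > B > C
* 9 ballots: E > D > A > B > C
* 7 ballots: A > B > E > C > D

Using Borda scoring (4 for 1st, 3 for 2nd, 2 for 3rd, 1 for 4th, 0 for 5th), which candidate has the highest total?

A: 5×2 + 8×1 + 10×3 + 5×1 + 9×4 + 9×2 + 7×4 = 135
B: 5×1 + 8×4 + 10×1 + 5×3 + 9×1 + 9×1 + 7×3 = 101
C: 5×4 + 8×3 + 10×2 + 5×2 + 9×0 + 9×0 + 7×1 = 81
D: 5×3 + 8×2 + 10×0 + 5×4 + 9×2 + 9×3 + 7×0 = 96
E: 5×0 + 8×0 + 10×4 + 5×0 + 9×3 + 9×4 + 7×2 = 117

A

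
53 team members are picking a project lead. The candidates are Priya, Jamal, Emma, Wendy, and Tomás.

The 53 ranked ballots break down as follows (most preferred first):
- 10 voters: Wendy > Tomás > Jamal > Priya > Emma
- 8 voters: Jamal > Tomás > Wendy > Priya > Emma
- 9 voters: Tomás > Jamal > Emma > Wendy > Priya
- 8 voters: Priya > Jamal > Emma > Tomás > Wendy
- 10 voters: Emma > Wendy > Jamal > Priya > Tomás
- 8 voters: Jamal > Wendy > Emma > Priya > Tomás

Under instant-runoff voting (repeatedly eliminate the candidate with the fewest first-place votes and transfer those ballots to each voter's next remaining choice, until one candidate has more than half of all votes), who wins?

Round 1: Priya 8, Jamal 16, Emma 10, Wendy 10, Tomás 9. Priya eliminated.
Round 2: Jamal 24, Emma 10, Wendy 10, Tomás 9. Tomás eliminated.
Round 3: Jamal 33, Emma 10, Wendy 10. Jamal has a majority (≥27).

Jamal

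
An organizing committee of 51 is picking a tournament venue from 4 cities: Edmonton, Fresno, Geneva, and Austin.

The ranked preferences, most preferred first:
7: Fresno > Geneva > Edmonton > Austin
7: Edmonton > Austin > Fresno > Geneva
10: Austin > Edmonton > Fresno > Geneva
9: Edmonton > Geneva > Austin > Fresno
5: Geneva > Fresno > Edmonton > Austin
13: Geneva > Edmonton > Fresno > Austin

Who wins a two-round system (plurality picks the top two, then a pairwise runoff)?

Edmonton

Round 1 first-place votes: Edmonton 16, Fresno 7, Geneva 18, Austin 10. Geneva and Edmonton advance.
Runoff: Geneva is ranked above Edmonton on 25 ballots, Edmonton above Geneva on 26.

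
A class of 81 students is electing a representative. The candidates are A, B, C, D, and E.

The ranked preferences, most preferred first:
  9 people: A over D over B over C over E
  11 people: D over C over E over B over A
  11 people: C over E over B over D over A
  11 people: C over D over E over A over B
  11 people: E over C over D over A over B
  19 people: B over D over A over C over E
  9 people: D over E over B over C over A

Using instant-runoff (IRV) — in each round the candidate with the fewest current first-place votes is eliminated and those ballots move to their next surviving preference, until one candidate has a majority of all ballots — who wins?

D

Round 1: A 9, B 19, C 22, D 20, E 11. A eliminated.
Round 2: B 19, C 22, D 29, E 11. E eliminated.
Round 3: B 19, C 33, D 29. B eliminated.
Round 4: C 33, D 48. D has a majority (≥41).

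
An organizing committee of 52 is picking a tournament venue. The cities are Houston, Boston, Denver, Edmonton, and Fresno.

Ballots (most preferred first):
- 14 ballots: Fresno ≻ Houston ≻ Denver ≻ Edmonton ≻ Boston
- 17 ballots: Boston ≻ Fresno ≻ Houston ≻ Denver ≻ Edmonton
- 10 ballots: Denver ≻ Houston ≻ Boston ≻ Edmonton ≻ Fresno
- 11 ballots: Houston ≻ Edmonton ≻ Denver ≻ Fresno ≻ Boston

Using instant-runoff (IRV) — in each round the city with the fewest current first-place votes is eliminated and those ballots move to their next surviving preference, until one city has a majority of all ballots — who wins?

Houston

Round 1: Houston 11, Boston 17, Denver 10, Edmonton 0, Fresno 14. Edmonton eliminated.
Round 2: Houston 11, Boston 17, Denver 10, Fresno 14. Denver eliminated.
Round 3: Houston 21, Boston 17, Fresno 14. Fresno eliminated.
Round 4: Houston 35, Boston 17. Houston has a majority (≥27).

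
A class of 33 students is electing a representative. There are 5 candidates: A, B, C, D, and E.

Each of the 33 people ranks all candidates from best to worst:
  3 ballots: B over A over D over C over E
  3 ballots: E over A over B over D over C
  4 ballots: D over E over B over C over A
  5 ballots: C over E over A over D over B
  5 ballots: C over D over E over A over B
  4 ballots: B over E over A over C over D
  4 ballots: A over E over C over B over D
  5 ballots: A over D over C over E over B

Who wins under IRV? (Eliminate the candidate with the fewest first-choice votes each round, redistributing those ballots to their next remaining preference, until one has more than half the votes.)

A

Round 1: A 9, B 7, C 10, D 4, E 3. E eliminated.
Round 2: A 12, B 7, C 10, D 4. D eliminated.
Round 3: A 12, B 11, C 10. C eliminated.
Round 4: A 22, B 11. A has a majority (≥17).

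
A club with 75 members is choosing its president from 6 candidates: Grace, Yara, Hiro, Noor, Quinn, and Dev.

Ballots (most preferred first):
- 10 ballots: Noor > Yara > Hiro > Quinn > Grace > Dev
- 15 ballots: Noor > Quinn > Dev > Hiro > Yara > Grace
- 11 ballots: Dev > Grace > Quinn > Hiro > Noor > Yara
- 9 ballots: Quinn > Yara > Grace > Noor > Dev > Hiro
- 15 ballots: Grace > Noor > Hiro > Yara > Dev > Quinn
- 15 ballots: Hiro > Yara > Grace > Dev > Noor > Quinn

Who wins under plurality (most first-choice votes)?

Noor

First-place votes: Grace 15, Yara 0, Hiro 15, Noor 25, Quinn 9, Dev 11.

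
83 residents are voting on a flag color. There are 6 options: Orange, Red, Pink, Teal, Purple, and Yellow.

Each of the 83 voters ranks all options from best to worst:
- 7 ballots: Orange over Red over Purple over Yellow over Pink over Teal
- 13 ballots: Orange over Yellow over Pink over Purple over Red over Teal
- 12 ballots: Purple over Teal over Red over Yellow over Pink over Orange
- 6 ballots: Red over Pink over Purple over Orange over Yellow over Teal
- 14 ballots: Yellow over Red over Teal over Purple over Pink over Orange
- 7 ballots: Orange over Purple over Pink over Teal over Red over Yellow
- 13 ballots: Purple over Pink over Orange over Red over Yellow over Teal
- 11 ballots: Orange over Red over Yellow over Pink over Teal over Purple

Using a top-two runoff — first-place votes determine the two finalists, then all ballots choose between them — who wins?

Round 1 first-place votes: Orange 38, Red 6, Pink 0, Teal 0, Purple 25, Yellow 14. Orange and Purple advance.
Runoff: Orange is ranked above Purple on 38 ballots, Purple above Orange on 45.

Purple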